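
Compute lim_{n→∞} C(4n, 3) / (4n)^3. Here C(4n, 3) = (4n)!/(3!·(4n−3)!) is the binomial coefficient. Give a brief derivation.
lim = 1/3! = 1/6

With N = 4n → ∞: C(N, 3) / N^3 = [N(N−1)…(N−2)] / (3! · N^3) = (1/3!) · 1 · (1 − 1/(4n)) · (1 − 2/(4n)). Each factor → 1 as N → ∞, so the limit is 1/3! = 1/6.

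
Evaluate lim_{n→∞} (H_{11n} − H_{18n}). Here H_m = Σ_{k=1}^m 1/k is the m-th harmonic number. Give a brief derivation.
lim = ln(11/18)

Euler-Maclaurin gives H_m = ln m + γ + 1/(2m) + O(1/m^2). The γ and O(1/m) terms cancel in the difference:
  H_{11n} − H_{18n} = ln(11n) − ln(18n) + O(1/n) = ln(11/18) + O(1/n).
Hence the limit is ln(11/18).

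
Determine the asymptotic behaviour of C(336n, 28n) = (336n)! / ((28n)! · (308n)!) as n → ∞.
C(336n, 28n) ~ (8916100448256/285311670611)^(28n) · sqrt(6/(11π·28n))

Write N = 28n. Apply Stirling to each factorial:
  (12N)! ~ sqrt(2π·12N) · (12N/e)^(12N),
  N! ~ sqrt(2π N) · (N/e)^N,
  (11N)! ~ sqrt(2π·11N) · (11N/e)^(11N).
The exponential factors combine to (12N)^(12N) / (N^N · (11N)^(11N)) = 12^(12N)/11^(11N) = (12^12/11^11)^N = (8916100448256/285311670611)^N.
The square-root prefactors combine to sqrt(2π·12N) / (sqrt(2π N)·sqrt(2π·11N)) = sqrt(12 / (2π·11·N)) = sqrt(6/(11π·28n)).
Substituting N = 28n: C(336n, 28n) ~ (8916100448256/285311670611)^(28n) · sqrt(6/(11π·28n)).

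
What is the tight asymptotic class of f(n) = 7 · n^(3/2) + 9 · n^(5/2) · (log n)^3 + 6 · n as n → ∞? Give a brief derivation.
f(n) ∈ Θ(n^(5/2) · (log n)^3)

Compare the terms by growth order. For large n, n^a · (log n)^b dominates n^a' · (log n)^b' iff a > a', or (a = a' and b > b'). Ranking the 3 terms shows the dominant one is 9 · n^(5/2) · (log n)^3. Hence f(n) ∈ Θ(n^(5/2) · (log n)^3).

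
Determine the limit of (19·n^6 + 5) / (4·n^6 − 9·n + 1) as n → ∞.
lim = 19/4

For large n the leading n^6 terms dominate both numerator and denominator. Dividing top and bottom by n^6, every other term tends to 0, leaving 19/4.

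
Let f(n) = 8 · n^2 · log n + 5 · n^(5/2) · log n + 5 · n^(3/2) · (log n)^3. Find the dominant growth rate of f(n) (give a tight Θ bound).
f(n) ∈ Θ(n^(5/2) · log n)

Compare the terms by growth order. For large n, n^a · (log n)^b dominates n^a' · (log n)^b' iff a > a', or (a = a' and b > b'). Ranking the 3 terms shows the dominant one is 5 · n^(5/2) · log n. Hence f(n) ∈ Θ(n^(5/2) · log n).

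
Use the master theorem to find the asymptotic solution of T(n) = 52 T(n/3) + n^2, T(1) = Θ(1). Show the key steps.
T(n) = Θ(n^(log_3 52))

Master theorem: compare f(n) = n^2 to n^(log_3 52) where log_3 52 ≈ 3.597. Since 2 < log_3 52, we have f(n) = O(n^(log_3 52 − ε)) for some ε > 0 — Case 1. Hence T(n) = Θ(n^(log_3 52)).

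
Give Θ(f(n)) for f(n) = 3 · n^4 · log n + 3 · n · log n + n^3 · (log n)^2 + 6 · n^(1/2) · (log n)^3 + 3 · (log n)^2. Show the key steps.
f(n) ∈ Θ(n^4 · log n)

Compare the terms by growth order. For large n, n^a · (log n)^b dominates n^a' · (log n)^b' iff a > a', or (a = a' and b > b'). Ranking the 5 terms shows the dominant one is 3 · n^4 · log n. Hence f(n) ∈ Θ(n^4 · log n).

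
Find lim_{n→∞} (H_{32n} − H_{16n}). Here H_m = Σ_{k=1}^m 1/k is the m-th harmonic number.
lim = ln(32/16) = ln 2

Euler-Maclaurin gives H_m = ln m + γ + 1/(2m) + O(1/m^2). The γ and O(1/m) terms cancel in the difference:
  H_{32n} − H_{16n} = ln(32n) − ln(16n) + O(1/n) = ln(32/16) + O(1/n).
Hence the limit is ln(32/16) = ln 2.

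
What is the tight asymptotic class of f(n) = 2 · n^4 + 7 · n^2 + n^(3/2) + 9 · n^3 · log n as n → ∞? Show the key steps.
f(n) ∈ Θ(n^4)

Compare the terms by growth order. For large n, n^a · (log n)^b dominates n^a' · (log n)^b' iff a > a', or (a = a' and b > b'). Ranking the 4 terms shows the dominant one is 2 · n^4. Hence f(n) ∈ Θ(n^4).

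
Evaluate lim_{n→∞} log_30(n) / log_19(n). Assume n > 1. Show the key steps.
lim = ln(19) / ln(30) = log_30(19)

Change of base: log_30(n) = ln n / ln 30 and log_19(n) = ln n / ln 19. The ratio is (ln n / ln 30) · (ln 19 / ln n) = ln 19 / ln 30, a constant independent of n. So the limit is ln 19 / ln 30 = log_30(19).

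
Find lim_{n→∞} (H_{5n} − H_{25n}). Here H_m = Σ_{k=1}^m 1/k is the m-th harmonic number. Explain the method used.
lim = ln(5/25) = −ln 5

Euler-Maclaurin gives H_m = ln m + γ + 1/(2m) + O(1/m^2). The γ and O(1/m) terms cancel in the difference:
  H_{5n} − H_{25n} = ln(5n) − ln(25n) + O(1/n) = ln(5/25) + O(1/n).
Hence the limit is ln(5/25) = −ln 5.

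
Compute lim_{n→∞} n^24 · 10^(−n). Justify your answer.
lim = 0

Exponentials with base > 1 dominate every fixed polynomial: for any fixed c, n^c / 10^n → 0 as n → ∞ (e.g. by the ratio test, or by writing 10^n = e^(n ln 10) and noting e^(n ln 10) / n^c → ∞). Hence n^24 · 10^(−n) = n^24 / 10^n → 0.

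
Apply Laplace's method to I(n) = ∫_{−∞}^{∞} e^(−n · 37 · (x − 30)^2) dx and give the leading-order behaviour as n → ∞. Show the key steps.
I(n) = sqrt(π/(37n))

Here φ(x) = 37 · (x − 30)^2 has its unique minimum at x* = 30 with φ(x*) = 0 and φ''(x*) = 74. Laplace's method gives
  I(n) ~ e^(−n φ(x*)) · sqrt(2π / (n · φ''(x*))) = sqrt(2π / (74n)) = sqrt(π/(37n)).
This is exact: substituting u = (x − 30)·sqrt(37n) gives I(n) = (1/sqrt(37n)) ∫_{−∞}^{∞} e^(−u^2) du = sqrt(π/(37n)).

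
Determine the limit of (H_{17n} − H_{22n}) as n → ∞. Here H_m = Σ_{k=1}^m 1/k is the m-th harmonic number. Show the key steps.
lim = ln(17/22)

Euler-Maclaurin gives H_m = ln m + γ + 1/(2m) + O(1/m^2). The γ and O(1/m) terms cancel in the difference:
  H_{17n} − H_{22n} = ln(17n) − ln(22n) + O(1/n) = ln(17/22) + O(1/n).
Hence the limit is ln(17/22).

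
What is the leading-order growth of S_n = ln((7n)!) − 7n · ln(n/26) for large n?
S_n ~ 7n · (ln 182 − 1) + O(ln n)

Stirling: ln((7n)!) = 7n ln(7n) − 7n + O(ln n).
  S_n = 7n ln(7n) − 7n − 7n ln(n/26) + O(ln n)
      = 7n ln(7n) − 7n ln n + 7n ln 26 − 7n + O(ln n)
      = 7n ln 7 + 7n ln 26 − 7n + O(ln n)
      = 7n (ln 182 − 1) + O(ln n).
Numerically ln(182) − 1 ≈ 4.2040.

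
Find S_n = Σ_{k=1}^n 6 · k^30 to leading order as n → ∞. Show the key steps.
S_n ~ 6 · n^31 / 31

By integral comparison (Euler-Maclaurin), Σ_{k=1}^n 6 · k^30 = 6 · ∫_0^n x^30 dx + O(n^30) = 6 · n^31/31 + O(n^30). (Equivalently, Faulhaber's formula gives the same leading term.)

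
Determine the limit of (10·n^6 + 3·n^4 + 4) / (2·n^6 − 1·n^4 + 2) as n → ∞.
lim = 10/2 = 5

For large n the leading n^6 terms dominate both numerator and denominator. Dividing top and bottom by n^6, every other term tends to 0, leaving 10/2 = 5.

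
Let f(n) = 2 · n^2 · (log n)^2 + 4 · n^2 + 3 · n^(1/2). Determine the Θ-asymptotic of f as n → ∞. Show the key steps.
f(n) ∈ Θ(n^2 · (log n)^2)

Compare the terms by growth order. For large n, n^a · (log n)^b dominates n^a' · (log n)^b' iff a > a', or (a = a' and b > b'). Ranking the 3 terms shows the dominant one is 2 · n^2 · (log n)^2. Hence f(n) ∈ Θ(n^2 · (log n)^2).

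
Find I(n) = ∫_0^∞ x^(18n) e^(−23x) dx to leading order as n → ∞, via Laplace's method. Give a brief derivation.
I(n) ~ (sqrt(2π·18n) / 23) · (18n/(23e))^(18n)

Write the integrand as exp(18n ln x − 23x) and set f(x) = 18n ln x − 23x. Then f'(x) = 18n/x − 23 = 0 at x* = 18n/23, and f''(x*) = −18n/x*^2 = −23^2/(18n). Laplace's method (interior maximum) gives
  I(n) ~ e^(f(x*)) · sqrt(2π / |f''(x*)|)
        = exp(18n ln(18n/23) − 18n) · sqrt(2π · 18n / 23^2)
        = (18n/23)^(18n) e^(−18n) · sqrt(2π·18n) / 23
        = (sqrt(2π·18n) / 23) · (18n/(23e))^(18n).
This matches Γ(18n+1)/23^(18n+1) with Stirling applied to Γ.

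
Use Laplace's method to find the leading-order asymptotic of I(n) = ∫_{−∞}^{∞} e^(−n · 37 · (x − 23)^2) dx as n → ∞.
I(n) = sqrt(π/(37n))

Here φ(x) = 37 · (x − 23)^2 has its unique minimum at x* = 23 with φ(x*) = 0 and φ''(x*) = 74. Laplace's method gives
  I(n) ~ e^(−n φ(x*)) · sqrt(2π / (n · φ''(x*))) = sqrt(2π / (74n)) = sqrt(π/(37n)).
This is exact: substituting u = (x − 23)·sqrt(37n) gives I(n) = (1/sqrt(37n)) ∫_{−∞}^{∞} e^(−u^2) du = sqrt(π/(37n)).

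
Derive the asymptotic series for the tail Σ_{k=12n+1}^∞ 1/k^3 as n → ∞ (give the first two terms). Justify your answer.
Σ_{k>12n} 1/k^3 = 1/(2 · (12n)^2) − 1/(2 · (12n)^3) + O(1/(12n)^4)

Compare to the integral: ∫_{12n}^∞ x^(−3) dx = [−x^(−2)/2]_{12n}^∞ = 1/((3−1)·(12n)^2). The Euler-Maclaurin correction adds −f(12n)/2 = −1/(2·(12n)^3). Euler-Maclaurin then gives
  Σ_{k>12n} 1/k^3 = ∫_{12n}^∞ dx/x^3 − 1/(2·(12n)^3) + O(1/(12n)^4).
(Equivalently this is ζ(3) − Σ_{k≤12n} 1/k^3.)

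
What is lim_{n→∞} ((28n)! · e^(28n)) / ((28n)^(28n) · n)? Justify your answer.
lim = 0

Stirling: (28n)! ~ sqrt(2π·28n) · (28n/e)^(28n). Hence
  (28n)! · e^(28n) / (28n)^(28n) ~ sqrt(2π·28n).
Dividing by n: sqrt(2π·28n) / n = sqrt(2π·28) · n^((1−2)/2), so the expression behaves like sqrt(2π·28) · n^((1−2)/2) → 0.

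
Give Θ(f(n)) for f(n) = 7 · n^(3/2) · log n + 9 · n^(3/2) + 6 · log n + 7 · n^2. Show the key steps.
f(n) ∈ Θ(n^2)

Compare the terms by growth order. For large n, n^a · (log n)^b dominates n^a' · (log n)^b' iff a > a', or (a = a' and b > b'). Ranking the 4 terms shows the dominant one is 7 · n^2. Hence f(n) ∈ Θ(n^2).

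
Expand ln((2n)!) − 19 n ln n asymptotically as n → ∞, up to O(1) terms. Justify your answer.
ln((2n)!) − 19 n ln n = −17 n ln n + 2(ln 2 − 1) n + (1/2) ln(2π·2n) + O(1/n)

Stirling: ln((2n)!) = 2n ln(2n) − 2n + (1/2) ln(2π·2n) + O(1/n).
Expand 2n ln(2n) = 2n (ln n + ln 2) = 2n ln n + 2n ln 2.
Subtract 19n ln n: leading term is (2 − 19) n ln n = −17 n ln n. The next term is 2n ln 2 − 2n = 2(ln 2 − 1) n. Then the (1/2) ln(2π·2n) correction.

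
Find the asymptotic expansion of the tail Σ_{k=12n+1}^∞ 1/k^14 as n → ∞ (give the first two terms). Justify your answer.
Σ_{k>12n} 1/k^14 = 1/(13 · (12n)^13) − 1/(2 · (12n)^14) + O(1/(12n)^15)

Compare to the integral: ∫_{12n}^∞ x^(−14) dx = [−x^(−13)/13]_{12n}^∞ = 1/((14−1)·(12n)^13). The Euler-Maclaurin correction adds −f(12n)/2 = −1/(2·(12n)^14). Euler-Maclaurin then gives
  Σ_{k>12n} 1/k^14 = ∫_{12n}^∞ dx/x^14 − 1/(2·(12n)^14) + O(1/(12n)^15).
(Equivalently this is ζ(14) − Σ_{k≤12n} 1/k^14.)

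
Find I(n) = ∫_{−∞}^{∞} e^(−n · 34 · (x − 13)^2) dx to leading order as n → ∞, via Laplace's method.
I(n) = sqrt(π/(34n))

Here φ(x) = 34 · (x − 13)^2 has its unique minimum at x* = 13 with φ(x*) = 0 and φ''(x*) = 68. Laplace's method gives
  I(n) ~ e^(−n φ(x*)) · sqrt(2π / (n · φ''(x*))) = sqrt(2π / (68n)) = sqrt(π/(34n)).
This is exact: substituting u = (x − 13)·sqrt(34n) gives I(n) = (1/sqrt(34n)) ∫_{−∞}^{∞} e^(−u^2) du = sqrt(π/(34n)).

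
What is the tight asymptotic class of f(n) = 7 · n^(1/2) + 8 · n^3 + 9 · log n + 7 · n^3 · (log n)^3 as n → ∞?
f(n) ∈ Θ(n^3 · (log n)^3)

Compare the terms by growth order. For large n, n^a · (log n)^b dominates n^a' · (log n)^b' iff a > a', or (a = a' and b > b'). Ranking the 4 terms shows the dominant one is 7 · n^3 · (log n)^3. Hence f(n) ∈ Θ(n^3 · (log n)^3).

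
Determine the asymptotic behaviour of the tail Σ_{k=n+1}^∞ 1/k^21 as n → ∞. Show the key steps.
Σ_{k>n} 1/k^21 ~ 1/(20 · n^20)

Compare to the integral: ∫_{n}^∞ x^(−21) dx = [−x^(−20)/20]_{n}^∞ = 1/((21−1)·n^20). Euler-Maclaurin then gives
  Σ_{k>n} 1/k^21 = ∫_{n}^∞ dx/x^21 − 1/(2·n^21) + O(1/n^22).
(Equivalently this is ζ(21) − Σ_{k≤n} 1/k^21.)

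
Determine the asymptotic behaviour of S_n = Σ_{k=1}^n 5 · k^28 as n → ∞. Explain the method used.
S_n ~ 5 · n^29 / 29

By integral comparison (Euler-Maclaurin), Σ_{k=1}^n 5 · k^28 = 5 · ∫_0^n x^28 dx + O(n^28) = 5 · n^29/29 + O(n^28). (Equivalently, Faulhaber's formula gives the same leading term.)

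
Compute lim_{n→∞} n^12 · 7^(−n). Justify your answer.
lim = 0

Exponentials with base > 1 dominate every fixed polynomial: for any fixed c, n^c / 7^n → 0 as n → ∞ (e.g. by the ratio test, or by writing 7^n = e^(n ln 7) and noting e^(n ln 7) / n^c → ∞). Hence n^12 · 7^(−n) = n^12 / 7^n → 0.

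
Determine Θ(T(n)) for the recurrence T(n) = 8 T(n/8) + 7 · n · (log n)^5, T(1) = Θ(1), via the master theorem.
T(n) = Θ(n · (log n)^6)

Here log_8 8 = 1 and f(n) = 7 · n · (log n)^5 = Θ(n^(log_8 8) · (log n)^5). This is the extended Case 2 of the master theorem (f matches the critical exponent up to log factors), giving T(n) = Θ(n^(log_8 8) · (log n)^(5+1)) = Θ(n · (log n)^6).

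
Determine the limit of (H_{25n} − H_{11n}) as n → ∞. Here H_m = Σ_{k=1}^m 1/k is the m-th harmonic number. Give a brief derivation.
lim = ln(25/11)

Euler-Maclaurin gives H_m = ln m + γ + 1/(2m) + O(1/m^2). The γ and O(1/m) terms cancel in the difference:
  H_{25n} − H_{11n} = ln(25n) − ln(11n) + O(1/n) = ln(25/11) + O(1/n).
Hence the limit is ln(25/11).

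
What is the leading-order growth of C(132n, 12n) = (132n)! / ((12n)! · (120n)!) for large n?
C(132n, 12n) ~ (285311670611/10000000000)^(12n) · sqrt(11/(20π·12n))

Write N = 12n. Apply Stirling to each factorial:
  (11N)! ~ sqrt(2π·11N) · (11N/e)^(11N),
  N! ~ sqrt(2π N) · (N/e)^N,
  (10N)! ~ sqrt(2π·10N) · (10N/e)^(10N).
The exponential factors combine to (11N)^(11N) / (N^N · (10N)^(10N)) = 11^(11N)/10^(10N) = (11^11/10^10)^N = (285311670611/10000000000)^N.
The square-root prefactors combine to sqrt(2π·11N) / (sqrt(2π N)·sqrt(2π·10N)) = sqrt(11 / (2π·10·N)) = sqrt(11/(20π·12n)).
Substituting N = 12n: C(132n, 12n) ~ (285311670611/10000000000)^(12n) · sqrt(11/(20π·12n)).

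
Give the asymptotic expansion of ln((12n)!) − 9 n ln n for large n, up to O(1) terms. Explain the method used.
ln((12n)!) − 9 n ln n = 3 n ln n + 12(ln 12 − 1) n + (1/2) ln(2π·12n) + O(1/n)

Stirling: ln((12n)!) = 12n ln(12n) − 12n + (1/2) ln(2π·12n) + O(1/n).
Expand 12n ln(12n) = 12n (ln n + ln 12) = 12n ln n + 12n ln 12.
Subtract 9n ln n: leading term is (12 − 9) n ln n = 3 n ln n. The next term is 12n ln 12 − 12n = 12(ln 12 − 1) n. Then the (1/2) ln(2π·12n) correction.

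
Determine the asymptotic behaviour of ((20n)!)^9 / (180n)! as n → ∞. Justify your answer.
((20n)!)^9/(180n)! ~ ((2π·20n)^(8/2) / 3) · 9^(−9·20n)  →  0

Write N = 20n. Stirling: N! ~ sqrt(2π N)(N/e)^N and (9N)! ~ sqrt(2π·9N)·(9N/e)^(9N).
  (N!)^9/(9N)! ~ (2π N)^(9/2) (N/e)^(9N) / [sqrt(2π·9N) (9N/e)^(9N)]
     = (2π N)^(9/2) / sqrt(2π·9N) · (N/(9N))^(9N)
     = (2π N)^((9−1)/2) / 3 · 9^(−9N).
Since 9^9 > 1, the factor 9^(−9N) decays exponentially, so the ratio → 0. Substituting N = 20n gives the stated form.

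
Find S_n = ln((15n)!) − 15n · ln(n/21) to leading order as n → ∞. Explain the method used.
S_n ~ 15n · (ln 315 − 1) + O(ln n)

Stirling: ln((15n)!) = 15n ln(15n) − 15n + O(ln n).
  S_n = 15n ln(15n) − 15n − 15n ln(n/21) + O(ln n)
      = 15n ln(15n) − 15n ln n + 15n ln 21 − 15n + O(ln n)
      = 15n ln 15 + 15n ln 21 − 15n + O(ln n)
      = 15n (ln 315 − 1) + O(ln n).
Numerically ln(315) − 1 ≈ 4.7526.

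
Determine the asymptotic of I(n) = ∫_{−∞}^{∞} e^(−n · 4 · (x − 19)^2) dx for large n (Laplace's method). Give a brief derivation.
I(n) = sqrt(π/(4n))

Here φ(x) = 4 · (x − 19)^2 has its unique minimum at x* = 19 with φ(x*) = 0 and φ''(x*) = 8. Laplace's method gives
  I(n) ~ e^(−n φ(x*)) · sqrt(2π / (n · φ''(x*))) = sqrt(2π / (8n)) = sqrt(π/(4n)).
This is exact: substituting u = (x − 19)·sqrt(4n) gives I(n) = (1/sqrt(4n)) ∫_{−∞}^{∞} e^(−u^2) du = sqrt(π/(4n)).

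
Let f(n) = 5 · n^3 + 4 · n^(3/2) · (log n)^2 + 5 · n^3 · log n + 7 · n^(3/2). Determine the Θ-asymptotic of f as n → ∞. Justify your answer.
f(n) ∈ Θ(n^3 · log n)

Compare the terms by growth order. For large n, n^a · (log n)^b dominates n^a' · (log n)^b' iff a > a', or (a = a' and b > b'). Ranking the 4 terms shows the dominant one is 5 · n^3 · log n. Hence f(n) ∈ Θ(n^3 · log n).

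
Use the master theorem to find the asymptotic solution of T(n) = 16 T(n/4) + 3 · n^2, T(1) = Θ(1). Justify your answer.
T(n) = Θ(n^2 log n)

log_4 16 = 2, and f(n) = 3 · n^2 = Θ(n^(log_4 16)). This is Case 2 of the master theorem: T(n) = Θ(f(n) · log n) = Θ(n^2 log n).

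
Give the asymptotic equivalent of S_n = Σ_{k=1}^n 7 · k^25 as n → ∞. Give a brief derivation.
S_n ~ 7 · n^26 / 26

By integral comparison (Euler-Maclaurin), Σ_{k=1}^n 7 · k^25 = 7 · ∫_0^n x^25 dx + O(n^25) = 7 · n^26/26 + O(n^25). (Equivalently, Faulhaber's formula gives the same leading term.)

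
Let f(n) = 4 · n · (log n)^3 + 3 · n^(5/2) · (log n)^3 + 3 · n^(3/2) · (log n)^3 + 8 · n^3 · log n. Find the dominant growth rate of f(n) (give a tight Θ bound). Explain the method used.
f(n) ∈ Θ(n^3 · log n)

Compare the terms by growth order. For large n, n^a · (log n)^b dominates n^a' · (log n)^b' iff a > a', or (a = a' and b > b'). Ranking the 4 terms shows the dominant one is 8 · n^3 · log n. Hence f(n) ∈ Θ(n^3 · log n).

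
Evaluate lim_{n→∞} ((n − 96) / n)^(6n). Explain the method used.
lim = e^(−576)

Rewrite as (1 − 96/n)^(6n). By the standard limit (1 + x/n)^n → e^x, we have (1 − 96/n)^n → e^(−96), and raising to the 6th power gives e^(−576).
More precisely, ln[(1 − 96/n)^(6n)] = 6n · ln(1 − 96/n) = 6n · (-96/n + O(1/n^2)) = -576 + O(1/n) → -576.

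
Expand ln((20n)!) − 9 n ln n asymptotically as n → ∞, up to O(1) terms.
ln((20n)!) − 9 n ln n = 11 n ln n + 20(ln 20 − 1) n + (1/2) ln(2π·20n) + O(1/n)

Stirling: ln((20n)!) = 20n ln(20n) − 20n + (1/2) ln(2π·20n) + O(1/n).
Expand 20n ln(20n) = 20n (ln n + ln 20) = 20n ln n + 20n ln 20.
Subtract 9n ln n: leading term is (20 − 9) n ln n = 11 n ln n. The next term is 20n ln 20 − 20n = 20(ln 20 − 1) n. Then the (1/2) ln(2π·20n) correction.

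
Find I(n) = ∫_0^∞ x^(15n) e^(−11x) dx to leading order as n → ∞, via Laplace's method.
I(n) ~ (sqrt(2π·15n) / 11) · (15n/(11e))^(15n)

Write the integrand as exp(15n ln x − 11x) and set f(x) = 15n ln x − 11x. Then f'(x) = 15n/x − 11 = 0 at x* = 15n/11, and f''(x*) = −15n/x*^2 = −11^2/(15n). Laplace's method (interior maximum) gives
  I(n) ~ e^(f(x*)) · sqrt(2π / |f''(x*)|)
        = exp(15n ln(15n/11) − 15n) · sqrt(2π · 15n / 11^2)
        = (15n/11)^(15n) e^(−15n) · sqrt(2π·15n) / 11
        = (sqrt(2π·15n) / 11) · (15n/(11e))^(15n).
This matches Γ(15n+1)/11^(15n+1) with Stirling applied to Γ.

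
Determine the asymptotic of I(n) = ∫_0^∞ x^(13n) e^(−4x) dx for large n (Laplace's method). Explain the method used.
I(n) ~ (sqrt(2π·13n) / 4) · (13n/(4e))^(13n)

Write the integrand as exp(13n ln x − 4x) and set f(x) = 13n ln x − 4x. Then f'(x) = 13n/x − 4 = 0 at x* = 13n/4, and f''(x*) = −13n/x*^2 = −4^2/(13n). Laplace's method (interior maximum) gives
  I(n) ~ e^(f(x*)) · sqrt(2π / |f''(x*)|)
        = exp(13n ln(13n/4) − 13n) · sqrt(2π · 13n / 4^2)
        = (13n/4)^(13n) e^(−13n) · sqrt(2π·13n) / 4
        = (sqrt(2π·13n) / 4) · (13n/(4e))^(13n).
This matches Γ(13n+1)/4^(13n+1) with Stirling applied to Γ.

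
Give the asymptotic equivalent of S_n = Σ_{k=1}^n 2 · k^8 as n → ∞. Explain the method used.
S_n ~ 2 · n^9 / 9

By integral comparison (Euler-Maclaurin), Σ_{k=1}^n 2 · k^8 = 2 · ∫_0^n x^8 dx + O(n^8) = 2 · n^9/9 + O(n^8). (Equivalently, Faulhaber's formula gives the same leading term.)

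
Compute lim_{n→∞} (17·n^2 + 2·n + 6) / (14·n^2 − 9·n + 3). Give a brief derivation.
lim = 17/14

For large n the leading n^2 terms dominate both numerator and denominator. Dividing top and bottom by n^2, every other term tends to 0, leaving 17/14.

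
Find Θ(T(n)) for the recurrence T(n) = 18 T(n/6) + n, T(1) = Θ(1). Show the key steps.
T(n) = Θ(n^(log_6 18))

Master theorem: compare f(n) = n to n^(log_6 18) where log_6 18 ≈ 1.613. Since 1 < log_6 18, we have f(n) = O(n^(log_6 18 − ε)) for some ε > 0 — Case 1. Hence T(n) = Θ(n^(log_6 18)).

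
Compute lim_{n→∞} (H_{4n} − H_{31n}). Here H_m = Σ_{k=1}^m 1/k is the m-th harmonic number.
lim = ln(4/31)

Euler-Maclaurin gives H_m = ln m + γ + 1/(2m) + O(1/m^2). The γ and O(1/m) terms cancel in the difference:
  H_{4n} − H_{31n} = ln(4n) − ln(31n) + O(1/n) = ln(4/31) + O(1/n).
Hence the limit is ln(4/31).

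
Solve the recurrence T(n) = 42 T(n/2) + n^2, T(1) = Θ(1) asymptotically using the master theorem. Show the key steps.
T(n) = Θ(n^(log_2 42))

Master theorem: compare f(n) = n^2 to n^(log_2 42) where log_2 42 ≈ 5.392. Since 2 < log_2 42, we have f(n) = O(n^(log_2 42 − ε)) for some ε > 0 — Case 1. Hence T(n) = Θ(n^(log_2 42)).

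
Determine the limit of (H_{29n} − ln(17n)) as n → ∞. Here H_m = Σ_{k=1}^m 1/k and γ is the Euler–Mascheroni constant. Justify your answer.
lim = ln(29/17) + γ

By Euler-Maclaurin, H_m = ln m + γ + O(1/m). So
  H_{29n} − ln(17n) = ln(29n) + γ − ln(17n) + O(1/n)
                       = ln(29/17) + γ + O(1/n).
Hence the limit is ln(29/17) + γ.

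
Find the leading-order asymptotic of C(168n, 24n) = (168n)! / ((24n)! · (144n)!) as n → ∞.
C(168n, 24n) ~ (823543/46656)^(24n) · sqrt(7/(12π·24n))

Write N = 24n. Apply Stirling to each factorial:
  (7N)! ~ sqrt(2π·7N) · (7N/e)^(7N),
  N! ~ sqrt(2π N) · (N/e)^N,
  (6N)! ~ sqrt(2π·6N) · (6N/e)^(6N).
The exponential factors combine to (7N)^(7N) / (N^N · (6N)^(6N)) = 7^(7N)/6^(6N) = (7^7/6^6)^N = (823543/46656)^N.
The square-root prefactors combine to sqrt(2π·7N) / (sqrt(2π N)·sqrt(2π·6N)) = sqrt(7 / (2π·6·N)) = sqrt(7/(12π·24n)).
Substituting N = 24n: C(168n, 24n) ~ (823543/46656)^(24n) · sqrt(7/(12π·24n)).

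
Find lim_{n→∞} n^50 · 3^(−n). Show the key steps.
lim = 0

Exponentials with base > 1 dominate every fixed polynomial: for any fixed c, n^c / 3^n → 0 as n → ∞ (e.g. by the ratio test, or by writing 3^n = e^(n ln 3) and noting e^(n ln 3) / n^c → ∞). Hence n^50 · 3^(−n) = n^50 / 3^n → 0.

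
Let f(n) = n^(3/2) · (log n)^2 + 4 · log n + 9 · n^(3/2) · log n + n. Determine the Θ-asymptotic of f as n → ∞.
f(n) ∈ Θ(n^(3/2) · (log n)^2)

Compare the terms by growth order. For large n, n^a · (log n)^b dominates n^a' · (log n)^b' iff a > a', or (a = a' and b > b'). Ranking the 4 terms shows the dominant one is n^(3/2) · (log n)^2. Hence f(n) ∈ Θ(n^(3/2) · (log n)^2).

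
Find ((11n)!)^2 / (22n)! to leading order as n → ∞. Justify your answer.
((11n)!)^2/(22n)! ~ ((2π·11n)^(1/2) / sqrt(2)) · 2^(−2·11n)  →  0

Write N = 11n. Stirling: N! ~ sqrt(2π N)(N/e)^N and (2N)! ~ sqrt(2π·2N)·(2N/e)^(2N).
  (N!)^2/(2N)! ~ (2π N)^(2/2) (N/e)^(2N) / [sqrt(2π·2N) (2N/e)^(2N)]
     = (2π N)^(2/2) / sqrt(2π·2N) · (N/(2N))^(2N)
     = (2π N)^((2−1)/2) / sqrt(2) · 2^(−2N).
Since 2^2 > 1, the factor 2^(−2N) decays exponentially, so the ratio → 0. Substituting N = 11n gives the stated form.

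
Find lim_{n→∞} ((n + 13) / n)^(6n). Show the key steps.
lim = e^78

Rewrite as (1 + 13/n)^(6n). By the standard limit (1 + x/n)^n → e^x, we have (1 + 13/n)^n → e^13, and raising to the 6th power gives e^78.
More precisely, ln[(1 + 13/n)^(6n)] = 6n · ln(1 + 13/n) = 6n · (13/n + O(1/n^2)) = 78 + O(1/n) → 78.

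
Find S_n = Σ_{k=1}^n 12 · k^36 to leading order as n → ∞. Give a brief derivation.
S_n ~ 12 · n^37 / 37

By integral comparison (Euler-Maclaurin), Σ_{k=1}^n 12 · k^36 = 12 · ∫_0^n x^36 dx + O(n^36) = 12 · n^37/37 + O(n^36). (Equivalently, Faulhaber's formula gives the same leading term.)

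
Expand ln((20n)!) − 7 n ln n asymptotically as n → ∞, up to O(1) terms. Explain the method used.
ln((20n)!) − 7 n ln n = 13 n ln n + 20(ln 20 − 1) n + (1/2) ln(2π·20n) + O(1/n)

Stirling: ln((20n)!) = 20n ln(20n) − 20n + (1/2) ln(2π·20n) + O(1/n).
Expand 20n ln(20n) = 20n (ln n + ln 20) = 20n ln n + 20n ln 20.
Subtract 7n ln n: leading term is (20 − 7) n ln n = 13 n ln n. The next term is 20n ln 20 − 20n = 20(ln 20 − 1) n. Then the (1/2) ln(2π·20n) correction.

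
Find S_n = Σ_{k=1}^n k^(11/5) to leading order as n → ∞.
S_n ~ (5/16) · n^(16/5)

Integral comparison: Σ_{k=1}^n k^(11/5) = ∫_0^n x^(11/5) dx + O(n^(11/5)). The integral is n^(1 + 11/5) / (1 + 11/5) = n^((11+5)/5) / ((11+5)/5) = (5/16) · n^(16/5).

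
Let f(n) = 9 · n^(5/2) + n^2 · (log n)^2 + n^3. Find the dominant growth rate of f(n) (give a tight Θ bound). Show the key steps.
f(n) ∈ Θ(n^3)

Compare the terms by growth order. For large n, n^a · (log n)^b dominates n^a' · (log n)^b' iff a > a', or (a = a' and b > b'). Ranking the 3 terms shows the dominant one is n^3. Hence f(n) ∈ Θ(n^3).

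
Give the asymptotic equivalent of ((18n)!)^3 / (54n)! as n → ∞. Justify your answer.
((18n)!)^3/(54n)! ~ ((2π·18n)^(2/2) / sqrt(3)) · 3^(−3·18n)  →  0

Write N = 18n. Stirling: N! ~ sqrt(2π N)(N/e)^N and (3N)! ~ sqrt(2π·3N)·(3N/e)^(3N).
  (N!)^3/(3N)! ~ (2π N)^(3/2) (N/e)^(3N) / [sqrt(2π·3N) (3N/e)^(3N)]
     = (2π N)^(3/2) / sqrt(2π·3N) · (N/(3N))^(3N)
     = (2π N)^((3−1)/2) / sqrt(3) · 3^(−3N).
Since 3^3 > 1, the factor 3^(−3N) decays exponentially, so the ratio → 0. Substituting N = 18n gives the stated form.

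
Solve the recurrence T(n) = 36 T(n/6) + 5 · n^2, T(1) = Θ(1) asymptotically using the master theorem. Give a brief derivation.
T(n) = Θ(n^2 log n)

log_6 36 = 2, and f(n) = 5 · n^2 = Θ(n^(log_6 36)). This is Case 2 of the master theorem: T(n) = Θ(f(n) · log n) = Θ(n^2 log n).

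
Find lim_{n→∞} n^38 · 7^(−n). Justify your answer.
lim = 0

Exponentials with base > 1 dominate every fixed polynomial: for any fixed c, n^c / 7^n → 0 as n → ∞ (e.g. by the ratio test, or by writing 7^n = e^(n ln 7) and noting e^(n ln 7) / n^c → ∞). Hence n^38 · 7^(−n) = n^38 / 7^n → 0.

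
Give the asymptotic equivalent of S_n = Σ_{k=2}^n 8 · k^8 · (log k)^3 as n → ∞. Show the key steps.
S_n ~ 8 · n^9 · (log n)^3 / 9

By integral comparison, S_n = ∫_1^n 8 · x^8 · (log x)^3 dx + O(n^8 · (log n)^3). For the integral, the leading term of ∫_1^n x^8 (log x)^3 dx is n^9/9 · (log n)^3 (by repeated integration by parts; each step lowers the log-exponent and produces a relatively O(1/log n) correction). Hence S_n ~ 8 · n^9 · (log n)^3 / 9.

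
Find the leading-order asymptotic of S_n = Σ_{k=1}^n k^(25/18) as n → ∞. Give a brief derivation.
S_n ~ (18/43) · n^(43/18)

Integral comparison: Σ_{k=1}^n k^(25/18) = ∫_0^n x^(25/18) dx + O(n^(25/18)). The integral is n^(1 + 25/18) / (1 + 25/18) = n^((25+18)/18) / ((25+18)/18) = (18/43) · n^(43/18).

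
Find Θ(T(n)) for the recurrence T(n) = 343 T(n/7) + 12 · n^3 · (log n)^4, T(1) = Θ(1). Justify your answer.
T(n) = Θ(n^3 · (log n)^5)

Here log_7 343 = 3 and f(n) = 12 · n^3 · (log n)^4 = Θ(n^(log_7 343) · (log n)^4). This is the extended Case 2 of the master theorem (f matches the critical exponent up to log factors), giving T(n) = Θ(n^(log_7 343) · (log n)^(4+1)) = Θ(n^3 · (log n)^5).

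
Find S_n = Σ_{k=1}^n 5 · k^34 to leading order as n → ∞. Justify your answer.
S_n ~ n^35 / 7

By integral comparison (Euler-Maclaurin), Σ_{k=1}^n 5 · k^34 = 5 · ∫_0^n x^34 dx + O(n^34) = 5 · n^35/35 = n^35 / 7 + O(n^34). (Equivalently, Faulhaber's formula gives the same leading term.)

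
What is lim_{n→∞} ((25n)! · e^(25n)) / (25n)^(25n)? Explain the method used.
lim = ∞

Stirling: (25n)! ~ sqrt(2π·25n) · (25n/e)^(25n). Hence
  (25n)! · e^(25n) / (25n)^(25n) ~ sqrt(2π·25n) = sqrt(2π·25) · sqrt(n) → ∞.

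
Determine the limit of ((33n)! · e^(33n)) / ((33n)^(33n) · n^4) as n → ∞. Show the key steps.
lim = 0

Stirling: (33n)! ~ sqrt(2π·33n) · (33n/e)^(33n). Hence
  (33n)! · e^(33n) / (33n)^(33n) ~ sqrt(2π·33n).
Dividing by n^4: sqrt(2π·33n) / n^4 = sqrt(2π·33) · n^((1−8)/2), so the expression behaves like sqrt(2π·33) · n^((1−8)/2) → 0.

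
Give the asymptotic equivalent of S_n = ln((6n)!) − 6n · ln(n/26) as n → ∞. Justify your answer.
S_n ~ 6n · (ln 156 − 1) + O(ln n)

Stirling: ln((6n)!) = 6n ln(6n) − 6n + O(ln n).
  S_n = 6n ln(6n) − 6n − 6n ln(n/26) + O(ln n)
      = 6n ln(6n) − 6n ln n + 6n ln 26 − 6n + O(ln n)
      = 6n ln 6 + 6n ln 26 − 6n + O(ln n)
      = 6n (ln 156 − 1) + O(ln n).
Numerically ln(156) − 1 ≈ 4.0499.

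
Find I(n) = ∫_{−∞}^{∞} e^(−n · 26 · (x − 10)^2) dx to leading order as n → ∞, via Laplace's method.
I(n) = sqrt(π/(26n))

Here φ(x) = 26 · (x − 10)^2 has its unique minimum at x* = 10 with φ(x*) = 0 and φ''(x*) = 52. Laplace's method gives
  I(n) ~ e^(−n φ(x*)) · sqrt(2π / (n · φ''(x*))) = sqrt(2π / (52n)) = sqrt(π/(26n)).
This is exact: substituting u = (x − 10)·sqrt(26n) gives I(n) = (1/sqrt(26n)) ∫_{−∞}^{∞} e^(−u^2) du = sqrt(π/(26n)).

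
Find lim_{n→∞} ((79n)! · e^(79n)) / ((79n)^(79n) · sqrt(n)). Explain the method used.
lim = sqrt(2π·79)

Stirling: (79n)! ~ sqrt(2π·79n) · (79n/e)^(79n). Hence
  (79n)! · e^(79n) / (79n)^(79n) ~ sqrt(2π·79n).
Dividing by sqrt(n): sqrt(2π·79n) / sqrt(n) = sqrt(2π·79) · n^((1−1)/2), so the limit is sqrt(2π·79).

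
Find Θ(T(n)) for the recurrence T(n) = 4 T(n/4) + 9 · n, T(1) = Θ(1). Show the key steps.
T(n) = Θ(n log n)

log_4 4 = 1, and f(n) = 9 · n = Θ(n^(log_4 4)). This is Case 2 of the master theorem: T(n) = Θ(f(n) · log n) = Θ(n log n).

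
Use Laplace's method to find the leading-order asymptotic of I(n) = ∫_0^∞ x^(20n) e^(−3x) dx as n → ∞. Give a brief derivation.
I(n) ~ (sqrt(2π·20n) / 3) · (20n/(3e))^(20n)

Write the integrand as exp(20n ln x − 3x) and set f(x) = 20n ln x − 3x. Then f'(x) = 20n/x − 3 = 0 at x* = 20n/3, and f''(x*) = −20n/x*^2 = −3^2/(20n). Laplace's method (interior maximum) gives
  I(n) ~ e^(f(x*)) · sqrt(2π / |f''(x*)|)
        = exp(20n ln(20n/3) − 20n) · sqrt(2π · 20n / 3^2)
        = (20n/3)^(20n) e^(−20n) · sqrt(2π·20n) / 3
        = (sqrt(2π·20n) / 3) · (20n/(3e))^(20n).
This matches Γ(20n+1)/3^(20n+1) with Stirling applied to Γ.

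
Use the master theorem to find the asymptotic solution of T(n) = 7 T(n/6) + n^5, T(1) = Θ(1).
T(n) = Θ(n^5)

log_6 7 ≈ 1.086. f(n) = n^5 dominates n^(log_6 7) since 5 > 1.086, and the regularity condition a·f(n/b) = 7·(n/6)^5 = (7/7776)·n^5 ≤ c·f(n) holds with c = 7/7776 ≈ 0.0009 < 1. So this is Case 3: T(n) = Θ(f(n)) = Θ(n^5).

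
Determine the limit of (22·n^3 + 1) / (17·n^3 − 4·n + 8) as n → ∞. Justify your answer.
lim = 22/17

For large n the leading n^3 terms dominate both numerator and denominator. Dividing top and bottom by n^3, every other term tends to 0, leaving 22/17.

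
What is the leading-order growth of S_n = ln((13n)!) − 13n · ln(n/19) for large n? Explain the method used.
S_n ~ 13n · (ln 247 − 1) + O(ln n)

Stirling: ln((13n)!) = 13n ln(13n) − 13n + O(ln n).
  S_n = 13n ln(13n) − 13n − 13n ln(n/19) + O(ln n)
      = 13n ln(13n) − 13n ln n + 13n ln 19 − 13n + O(ln n)
      = 13n ln 13 + 13n ln 19 − 13n + O(ln n)
      = 13n (ln 247 − 1) + O(ln n).
Numerically ln(247) − 1 ≈ 4.5094.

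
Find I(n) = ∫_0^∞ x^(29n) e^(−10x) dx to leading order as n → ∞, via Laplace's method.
I(n) ~ (sqrt(2π·29n) / 10) · (29n/(10e))^(29n)

Write the integrand as exp(29n ln x − 10x) and set f(x) = 29n ln x − 10x. Then f'(x) = 29n/x − 10 = 0 at x* = 29n/10, and f''(x*) = −29n/x*^2 = −10^2/(29n). Laplace's method (interior maximum) gives
  I(n) ~ e^(f(x*)) · sqrt(2π / |f''(x*)|)
        = exp(29n ln(29n/10) − 29n) · sqrt(2π · 29n / 10^2)
        = (29n/10)^(29n) e^(−29n) · sqrt(2π·29n) / 10
        = (sqrt(2π·29n) / 10) · (29n/(10e))^(29n).
This matches Γ(29n+1)/10^(29n+1) with Stirling applied to Γ.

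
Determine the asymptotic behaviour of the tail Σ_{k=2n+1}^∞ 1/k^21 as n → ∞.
Σ_{k>2n} 1/k^21 ~ 1/(20 · (2n)^20)

Compare to the integral: ∫_{2n}^∞ x^(−21) dx = [−x^(−20)/20]_{2n}^∞ = 1/((21−1)·(2n)^20). Euler-Maclaurin then gives
  Σ_{k>2n} 1/k^21 = ∫_{2n}^∞ dx/x^21 − 1/(2·(2n)^21) + O(1/(2n)^22).
(Equivalently this is ζ(21) − Σ_{k≤2n} 1/k^21.)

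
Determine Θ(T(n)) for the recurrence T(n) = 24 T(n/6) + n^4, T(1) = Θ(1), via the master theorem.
T(n) = Θ(n^4)

log_6 24 ≈ 1.774. f(n) = n^4 dominates n^(log_6 24) since 4 > 1.774, and the regularity condition a·f(n/b) = 24·(n/6)^4 = (24/1296)·n^4 ≤ c·f(n) holds with c = 24/1296 ≈ 0.0185 < 1. So this is Case 3: T(n) = Θ(f(n)) = Θ(n^4).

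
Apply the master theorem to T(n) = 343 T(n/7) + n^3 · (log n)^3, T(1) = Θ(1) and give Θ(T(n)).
T(n) = Θ(n^3 · (log n)^4)

Here log_7 343 = 3 and f(n) = n^3 · (log n)^3 = Θ(n^(log_7 343) · (log n)^3). This is the extended Case 2 of the master theorem (f matches the critical exponent up to log factors), giving T(n) = Θ(n^(log_7 343) · (log n)^(3+1)) = Θ(n^3 · (log n)^4).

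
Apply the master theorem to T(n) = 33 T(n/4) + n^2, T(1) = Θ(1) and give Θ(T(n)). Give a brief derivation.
T(n) = Θ(n^(log_4 33))

Master theorem: compare f(n) = n^2 to n^(log_4 33) where log_4 33 ≈ 2.522. Since 2 < log_4 33, we have f(n) = O(n^(log_4 33 − ε)) for some ε > 0 — Case 1. Hence T(n) = Θ(n^(log_4 33)).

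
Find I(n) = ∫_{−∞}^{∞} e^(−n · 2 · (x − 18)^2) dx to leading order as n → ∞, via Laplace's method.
I(n) = sqrt(π/(2n))

Here φ(x) = 2 · (x − 18)^2 has its unique minimum at x* = 18 with φ(x*) = 0 and φ''(x*) = 4. Laplace's method gives
  I(n) ~ e^(−n φ(x*)) · sqrt(2π / (n · φ''(x*))) = sqrt(2π / (4n)) = sqrt(π/(2n)).
This is exact: substituting u = (x − 18)·sqrt(2n) gives I(n) = (1/sqrt(2n)) ∫_{−∞}^{∞} e^(−u^2) du = sqrt(π/(2n)).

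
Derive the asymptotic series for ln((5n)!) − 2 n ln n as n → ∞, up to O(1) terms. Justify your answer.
ln((5n)!) − 2 n ln n = 3 n ln n + 5(ln 5 − 1) n + (1/2) ln(2π·5n) + O(1/n)

Stirling: ln((5n)!) = 5n ln(5n) − 5n + (1/2) ln(2π·5n) + O(1/n).
Expand 5n ln(5n) = 5n (ln n + ln 5) = 5n ln n + 5n ln 5.
Subtract 2n ln n: leading term is (5 − 2) n ln n = 3 n ln n. The next term is 5n ln 5 − 5n = 5(ln 5 − 1) n. Then the (1/2) ln(2π·5n) correction.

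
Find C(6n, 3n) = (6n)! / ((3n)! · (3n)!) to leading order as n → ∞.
C(6n, 3n) ~ (4)^(3n) · sqrt(1/(π·3n))

Write N = 3n. Apply Stirling to each factorial:
  (2N)! ~ sqrt(2π·2N) · (2N/e)^(2N),
  N! ~ sqrt(2π N) · (N/e)^N,
  (1N)! ~ sqrt(2π·1N) · (1N/e)^(1N).
The exponential factors combine to (2N)^(2N) / (N^N · (1N)^(1N)) = 2^(2N)/1^(1N) = (2^2/1^1)^N = (4)^N.
The square-root prefactors combine to sqrt(2π·2N) / (sqrt(2π N)·sqrt(2π·1N)) = sqrt(2 / (2π·1·N)) = sqrt(1/(π·3n)).
Substituting N = 3n: C(6n, 3n) ~ (4)^(3n) · sqrt(1/(π·3n)).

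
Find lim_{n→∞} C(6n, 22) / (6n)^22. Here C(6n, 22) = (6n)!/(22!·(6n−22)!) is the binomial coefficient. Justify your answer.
lim = 1/22! = 1/1124000727777607680000

With N = 6n → ∞: C(N, 22) / N^22 = [N(N−1)…(N−21)] / (22! · N^22) = (1/22!) · 1 · (1 − 1/(6n)) · … · (1 − 21/(6n)). Each factor → 1 as N → ∞, so the limit is 1/22! = 1/1124000727777607680000.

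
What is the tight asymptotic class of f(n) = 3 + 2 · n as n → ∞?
f(n) ∈ Θ(n)

Compare the terms by growth order. For large n, n^a · (log n)^b dominates n^a' · (log n)^b' iff a > a', or (a = a' and b > b'). Ranking the 2 terms shows the dominant one is 2 · n. Hence f(n) ∈ Θ(n).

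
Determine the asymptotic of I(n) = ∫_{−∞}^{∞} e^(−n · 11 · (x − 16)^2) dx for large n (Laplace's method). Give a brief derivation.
I(n) = sqrt(π/(11n))

Here φ(x) = 11 · (x − 16)^2 has its unique minimum at x* = 16 with φ(x*) = 0 and φ''(x*) = 22. Laplace's method gives
  I(n) ~ e^(−n φ(x*)) · sqrt(2π / (n · φ''(x*))) = sqrt(2π / (22n)) = sqrt(π/(11n)).
This is exact: substituting u = (x − 16)·sqrt(11n) gives I(n) = (1/sqrt(11n)) ∫_{−∞}^{∞} e^(−u^2) du = sqrt(π/(11n)).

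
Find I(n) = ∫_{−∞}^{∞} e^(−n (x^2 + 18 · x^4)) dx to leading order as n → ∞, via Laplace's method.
I(n) ~ sqrt(π/n)

φ(x) = x^2 + 18 · x^4 has its unique global minimum at x* = 0 (since φ'(x) = 2x + 72x^3 = 0 only at x = 0 for real x with both coefficients positive, and φ → ∞ as |x| → ∞). At x* = 0, φ(0) = 0 and φ''(0) = 2. Laplace's method then gives
  I(n) ~ sqrt(2π / (n · φ''(0))) · e^(−n φ(0)) = sqrt(2π / (2n)) = sqrt(π/n).
The 18 · x^4 term contributes only at subleading order (an O(1/n) relative correction).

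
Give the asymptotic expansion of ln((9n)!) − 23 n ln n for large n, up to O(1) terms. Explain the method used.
ln((9n)!) − 23 n ln n = −14 n ln n + 9(ln 9 − 1) n + (1/2) ln(2π·9n) + O(1/n)

Stirling: ln((9n)!) = 9n ln(9n) − 9n + (1/2) ln(2π·9n) + O(1/n).
Expand 9n ln(9n) = 9n (ln n + ln 9) = 9n ln n + 9n ln 9.
Subtract 23n ln n: leading term is (9 − 23) n ln n = −14 n ln n. The next term is 9n ln 9 − 9n = 9(ln 9 − 1) n. Then the (1/2) ln(2π·9n) correction.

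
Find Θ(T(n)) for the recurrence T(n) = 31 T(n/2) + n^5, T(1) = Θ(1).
T(n) = Θ(n^5)

log_2 31 ≈ 4.954. f(n) = n^5 dominates n^(log_2 31) since 5 > 4.954, and the regularity condition a·f(n/b) = 31·(n/2)^5 = (31/32)·n^5 ≤ c·f(n) holds with c = 31/32 ≈ 0.969 < 1. So this is Case 3: T(n) = Θ(f(n)) = Θ(n^5).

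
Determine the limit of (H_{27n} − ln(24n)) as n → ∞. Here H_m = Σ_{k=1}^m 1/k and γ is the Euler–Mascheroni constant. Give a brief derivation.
lim = ln(9/8) + γ

By Euler-Maclaurin, H_m = ln m + γ + O(1/m). So
  H_{27n} − ln(24n) = ln(27n) + γ − ln(24n) + O(1/n)
                       = ln(27/24) + γ + O(1/n).
Hence the limit is ln(27/24) + γ (= ln(9/8)).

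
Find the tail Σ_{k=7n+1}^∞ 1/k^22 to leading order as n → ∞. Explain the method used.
Σ_{k>7n} 1/k^22 ~ 1/(21 · (7n)^21)

Compare to the integral: ∫_{7n}^∞ x^(−22) dx = [−x^(−21)/21]_{7n}^∞ = 1/((22−1)·(7n)^21). Euler-Maclaurin then gives
  Σ_{k>7n} 1/k^22 = ∫_{7n}^∞ dx/x^22 − 1/(2·(7n)^22) + O(1/(7n)^23).
(Equivalently this is ζ(22) − Σ_{k≤7n} 1/k^22.)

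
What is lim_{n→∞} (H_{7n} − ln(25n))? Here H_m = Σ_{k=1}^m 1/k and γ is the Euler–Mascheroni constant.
lim = ln(7/25) + γ

By Euler-Maclaurin, H_m = ln m + γ + O(1/m). So
  H_{7n} − ln(25n) = ln(7n) + γ − ln(25n) + O(1/n)
                       = ln(7/25) + γ + O(1/n).
Hence the limit is ln(7/25) + γ.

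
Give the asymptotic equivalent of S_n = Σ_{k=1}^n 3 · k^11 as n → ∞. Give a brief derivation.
S_n ~ n^12 / 4

By integral comparison (Euler-Maclaurin), Σ_{k=1}^n 3 · k^11 = 3 · ∫_0^n x^11 dx + O(n^11) = 3 · n^12/12 = n^12 / 4 + O(n^11). (Equivalently, Faulhaber's formula gives the same leading term.)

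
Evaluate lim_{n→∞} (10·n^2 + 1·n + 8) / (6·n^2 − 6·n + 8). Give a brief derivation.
lim = 10/6 = 5/3

For large n the leading n^2 terms dominate both numerator and denominator. Dividing top and bottom by n^2, every other term tends to 0, leaving 10/6 = 5/3.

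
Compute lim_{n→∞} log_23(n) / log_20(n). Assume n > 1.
lim = ln(20) / ln(23) = log_23(20)

Change of base: log_23(n) = ln n / ln 23 and log_20(n) = ln n / ln 20. The ratio is (ln n / ln 23) · (ln 20 / ln n) = ln 20 / ln 23, a constant independent of n. So the limit is ln 20 / ln 23 = log_23(20).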